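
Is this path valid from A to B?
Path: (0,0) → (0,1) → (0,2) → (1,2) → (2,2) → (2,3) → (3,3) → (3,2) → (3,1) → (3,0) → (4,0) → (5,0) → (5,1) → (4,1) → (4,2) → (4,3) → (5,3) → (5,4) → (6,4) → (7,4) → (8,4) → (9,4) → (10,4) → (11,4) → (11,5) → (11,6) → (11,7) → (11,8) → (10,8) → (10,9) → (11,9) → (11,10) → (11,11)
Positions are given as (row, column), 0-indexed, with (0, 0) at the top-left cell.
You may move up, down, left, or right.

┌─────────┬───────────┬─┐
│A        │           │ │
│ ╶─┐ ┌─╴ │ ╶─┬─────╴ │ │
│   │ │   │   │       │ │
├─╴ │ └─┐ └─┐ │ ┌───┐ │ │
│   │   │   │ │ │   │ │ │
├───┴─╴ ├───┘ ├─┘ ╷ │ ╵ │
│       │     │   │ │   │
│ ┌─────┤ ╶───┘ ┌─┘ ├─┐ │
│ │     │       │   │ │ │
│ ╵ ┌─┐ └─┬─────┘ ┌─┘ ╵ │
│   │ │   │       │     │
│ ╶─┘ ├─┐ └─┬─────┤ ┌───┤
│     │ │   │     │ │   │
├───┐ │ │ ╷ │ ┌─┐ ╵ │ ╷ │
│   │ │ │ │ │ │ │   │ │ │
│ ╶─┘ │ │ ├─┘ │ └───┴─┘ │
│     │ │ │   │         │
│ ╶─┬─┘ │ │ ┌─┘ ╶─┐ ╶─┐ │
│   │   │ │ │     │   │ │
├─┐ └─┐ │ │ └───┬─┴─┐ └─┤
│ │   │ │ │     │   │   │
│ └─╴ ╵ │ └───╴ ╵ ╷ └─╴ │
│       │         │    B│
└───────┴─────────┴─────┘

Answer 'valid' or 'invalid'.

Checking path validity:
Result: All consecutive moves are passable.

valid

Correct solution:

┌─────────┬───────────┬─┐
│A → ↓    │           │ │
│ ╶─┐ ┌─╴ │ ╶─┬─────╴ │ │
│   │↓│   │   │       │ │
├─╴ │ └─┐ └─┐ │ ┌───┐ │ │
│   │↳ ↓│   │ │ │   │ │ │
├───┴─╴ ├───┘ ├─┘ ╷ │ ╵ │
│↓ ← ← ↲│     │   │ │   │
│ ┌─────┤ ╶───┘ ┌─┘ ├─┐ │
│↓│↱ → ↓│       │   │ │ │
│ ╵ ┌─┐ └─┬─────┘ ┌─┘ ╵ │
│↳ ↑│ │↳ ↓│       │     │
│ ╶─┘ ├─┐ └─┬─────┤ ┌───┤
│     │ │↓  │     │ │   │
├───┐ │ │ ╷ │ ┌─┐ ╵ │ ╷ │
│   │ │ │↓│ │ │ │   │ │ │
│ ╶─┘ │ │ ├─┘ │ └───┴─┘ │
│     │ │↓│   │         │
│ ╶─┬─┘ │ │ ┌─┘ ╶─┐ ╶─┐ │
│   │   │↓│ │     │   │ │
├─┐ └─┐ │ │ └───┬─┴─┐ └─┤
│ │   │ │↓│     │↱ ↓│   │
│ └─╴ ╵ │ └───╴ ╵ ╷ └─╴ │
│       │↳ → → → ↑│↳ → B│
└───────┴─────────┴─────┘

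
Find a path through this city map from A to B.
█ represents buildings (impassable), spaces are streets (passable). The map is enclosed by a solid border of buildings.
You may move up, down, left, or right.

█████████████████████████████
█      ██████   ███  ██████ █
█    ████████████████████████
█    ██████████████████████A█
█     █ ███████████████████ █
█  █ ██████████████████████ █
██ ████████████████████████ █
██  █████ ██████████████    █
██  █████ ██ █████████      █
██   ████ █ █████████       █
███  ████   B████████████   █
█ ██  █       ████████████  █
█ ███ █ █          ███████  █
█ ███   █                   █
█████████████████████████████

Finding the shortest path from A to B:
Movement: cardinal only
Path length: 28 steps
Directions: down → down → down → down → down → down → down → down → down → down → left → left → left → left → left → left → left → left → left → up → left → left → left → left → left → up → left → up

Solution:

█████████████████████████████
█      ██████   ███  ██████ █
█    ████████████████████████
█    ██████████████████████A█
█     █ ███████████████████↓█
█  █ ██████████████████████↓█
██ ████████████████████████↓█
██  █████ ██████████████   ↓█
██  █████ ██ █████████     ↓█
██   ████ █ █████████      ↓█
███  ████   B████████████  ↓█
█ ██  █     ↑↰████████████ ↓█
█ ███ █ █    ↑←←←←↰███████ ↓█
█ ███   █         ↑←←←←←←←←↲█
█████████████████████████████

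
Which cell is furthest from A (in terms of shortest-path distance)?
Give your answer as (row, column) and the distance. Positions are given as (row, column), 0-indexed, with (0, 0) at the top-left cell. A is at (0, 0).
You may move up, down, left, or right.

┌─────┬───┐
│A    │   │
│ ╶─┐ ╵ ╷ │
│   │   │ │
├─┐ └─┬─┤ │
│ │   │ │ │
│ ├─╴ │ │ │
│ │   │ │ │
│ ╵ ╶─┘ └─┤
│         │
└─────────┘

Computing BFS distances from A to all cells:
Furthest cell: (2, 3)
Distance: 11 steps

Path from A to the furthest cell:

┌─────┬───┐
│A    │   │
│ ╶─┐ ╵ ╷ │
│↳ ↓│   │ │
├─┐ └─┬─┤ │
│ │↳ ↓│B│ │
│ ├─╴ │ │ │
│ │↓ ↲│↑│ │
│ ╵ ╶─┘ └─┤
│  ↳ → ↑  │
└─────────┘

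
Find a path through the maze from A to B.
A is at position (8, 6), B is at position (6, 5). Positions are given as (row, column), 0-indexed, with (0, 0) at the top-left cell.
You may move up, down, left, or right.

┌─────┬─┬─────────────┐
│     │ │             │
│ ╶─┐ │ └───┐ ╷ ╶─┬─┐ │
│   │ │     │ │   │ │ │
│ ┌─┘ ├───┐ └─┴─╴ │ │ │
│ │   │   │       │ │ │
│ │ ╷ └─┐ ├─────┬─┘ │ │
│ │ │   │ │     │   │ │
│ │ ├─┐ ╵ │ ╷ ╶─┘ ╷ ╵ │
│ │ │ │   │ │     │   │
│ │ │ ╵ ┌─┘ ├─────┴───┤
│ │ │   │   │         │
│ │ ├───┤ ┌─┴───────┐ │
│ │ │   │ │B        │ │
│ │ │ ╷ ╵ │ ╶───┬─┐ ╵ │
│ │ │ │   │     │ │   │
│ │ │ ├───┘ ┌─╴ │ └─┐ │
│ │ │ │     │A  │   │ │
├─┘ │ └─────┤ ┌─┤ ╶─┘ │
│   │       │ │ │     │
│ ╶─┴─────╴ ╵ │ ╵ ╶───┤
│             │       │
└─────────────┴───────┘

Finding the shortest path from (8, 6) to (6, 5):
Path length: 5 steps
Directions: right → up → left → left → up

Solution:

┌─────┬─┬─────────────┐
│     │ │             │
│ ╶─┐ │ └───┐ ╷ ╶─┬─┐ │
│   │ │     │ │   │ │ │
│ ┌─┘ ├───┐ └─┴─╴ │ │ │
│ │   │   │       │ │ │
│ │ ╷ └─┐ ├─────┬─┘ │ │
│ │ │   │ │     │   │ │
│ │ ├─┐ ╵ │ ╷ ╶─┘ ╷ ╵ │
│ │ │ │   │ │     │   │
│ │ │ ╵ ┌─┘ ├─────┴───┤
│ │ │   │   │         │
│ │ ├───┤ ┌─┴───────┐ │
│ │ │   │ │B        │ │
│ │ │ ╷ ╵ │ ╶───┬─┐ ╵ │
│ │ │ │   │↑ ← ↰│ │   │
│ │ │ ├───┘ ┌─╴ │ └─┐ │
│ │ │ │     │A ↑│   │ │
├─┘ │ └─────┤ ┌─┤ ╶─┘ │
│   │       │ │ │     │
│ ╶─┴─────╴ ╵ │ ╵ ╶───┤
│             │       │
└─────────────┴───────┘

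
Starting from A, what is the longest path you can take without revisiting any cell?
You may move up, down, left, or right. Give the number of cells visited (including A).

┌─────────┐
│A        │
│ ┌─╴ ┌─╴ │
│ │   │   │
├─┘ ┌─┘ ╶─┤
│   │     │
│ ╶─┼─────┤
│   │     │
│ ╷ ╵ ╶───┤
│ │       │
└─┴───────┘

Finding longest simple path using DFS:
Start: (0, 0)
Longest path visits 14 cells
Path: A → right → right → down → left → down → left → down → right → down → right → up → right → right

Solution:

┌─────────┐
│A → ↓    │
│ ┌─╴ ┌─╴ │
│ │↓ ↲│   │
├─┘ ┌─┘ ╶─┤
│↓ ↲│     │
│ ╶─┼─────┤
│↳ ↓│↱ → B│
│ ╷ ╵ ╶───┤
│ │↳ ↑    │
└─┴───────┘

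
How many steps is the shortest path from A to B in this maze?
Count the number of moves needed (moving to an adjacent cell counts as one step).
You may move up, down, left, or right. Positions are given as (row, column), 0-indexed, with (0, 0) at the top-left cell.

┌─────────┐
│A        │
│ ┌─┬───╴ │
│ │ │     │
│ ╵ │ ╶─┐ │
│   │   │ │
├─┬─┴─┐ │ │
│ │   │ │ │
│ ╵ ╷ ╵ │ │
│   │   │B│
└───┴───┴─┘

Using BFS to find shortest path:
Start: (0, 0), End: (4, 4)
Path found:
(0,0) → (0,1) → (0,2) → (0,3) → (0,4) → (1,4) → (2,4) → (3,4) → (4,4)
Number of steps: 8

Solution:

┌─────────┐
│A → → → ↓│
│ ┌─┬───╴ │
│ │ │    ↓│
│ ╵ │ ╶─┐ │
│   │   │↓│
├─┬─┴─┐ │ │
│ │   │ │↓│
│ ╵ ╷ ╵ │ │
│   │   │B│
└───┴───┴─┘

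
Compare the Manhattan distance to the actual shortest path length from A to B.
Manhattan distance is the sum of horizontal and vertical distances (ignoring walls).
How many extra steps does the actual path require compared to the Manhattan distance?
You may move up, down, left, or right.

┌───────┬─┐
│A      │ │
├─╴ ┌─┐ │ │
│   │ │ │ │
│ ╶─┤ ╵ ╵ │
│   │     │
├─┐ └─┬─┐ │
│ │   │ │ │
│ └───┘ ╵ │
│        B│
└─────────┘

Manhattan distance: |4 - 0| + |4 - 0| = 8
Actual path length: 8
Extra steps: 8 - 8 = 0

Solution:

┌───────┬─┐
│A → → ↓│ │
├─╴ ┌─┐ │ │
│   │ │↓│ │
│ ╶─┤ ╵ ╵ │
│   │  ↳ ↓│
├─┐ └─┬─┐ │
│ │   │ │↓│
│ └───┘ ╵ │
│        B│
└─────────┘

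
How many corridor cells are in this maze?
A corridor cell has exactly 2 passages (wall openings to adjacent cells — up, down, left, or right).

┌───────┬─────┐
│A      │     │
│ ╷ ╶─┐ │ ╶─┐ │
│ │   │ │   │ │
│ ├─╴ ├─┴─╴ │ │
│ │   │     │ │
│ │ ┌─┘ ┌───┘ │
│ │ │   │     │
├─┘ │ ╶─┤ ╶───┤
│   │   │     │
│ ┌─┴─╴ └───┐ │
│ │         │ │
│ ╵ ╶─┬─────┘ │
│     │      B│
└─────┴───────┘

Counting cells with exactly 2 passages:
Total corridor cells: 41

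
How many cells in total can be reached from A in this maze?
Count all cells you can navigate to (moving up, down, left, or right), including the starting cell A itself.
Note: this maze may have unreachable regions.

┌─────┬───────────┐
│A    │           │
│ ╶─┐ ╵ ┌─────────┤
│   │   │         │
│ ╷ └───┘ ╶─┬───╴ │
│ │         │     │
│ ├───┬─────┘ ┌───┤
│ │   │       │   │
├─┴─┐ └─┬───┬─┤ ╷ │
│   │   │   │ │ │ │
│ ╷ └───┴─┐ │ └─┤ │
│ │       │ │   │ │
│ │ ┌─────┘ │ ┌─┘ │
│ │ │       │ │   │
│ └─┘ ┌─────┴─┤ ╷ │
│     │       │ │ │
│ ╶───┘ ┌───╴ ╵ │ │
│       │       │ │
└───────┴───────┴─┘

Using BFS/flood-fill to find all reachable cells from A:
Maze size: 9 × 9 = 81 total cells
49 cell(s) are walled off and cannot be reached from A.
Reachable cells: 32

Reachable region (· marks reachable cells):

┌─────┬───────────┐
│A · ·│· · · · · ·│
│ ╶─┐ ╵ ┌─────────┤
│· ·│· ·│· · · · ·│
│ ╷ └───┘ ╶─┬───╴ │
│·│· · · · ·│· · ·│
│ ├───┬─────┘ ┌───┤
│·│   │· · · ·│   │
├─┴─┐ └─┬───┬─┤ ╷ │
│   │   │   │ │ │ │
│ ╷ └───┴─┐ │ └─┤ │
│ │       │ │   │ │
│ │ ┌─────┘ │ ┌─┘ │
│ │ │       │ │   │
│ └─┘ ┌─────┴─┤ ╷ │
│     │       │ │ │
│ ╶───┘ ┌───╴ ╵ │ │
│       │       │ │
└───────┴───────┴─┘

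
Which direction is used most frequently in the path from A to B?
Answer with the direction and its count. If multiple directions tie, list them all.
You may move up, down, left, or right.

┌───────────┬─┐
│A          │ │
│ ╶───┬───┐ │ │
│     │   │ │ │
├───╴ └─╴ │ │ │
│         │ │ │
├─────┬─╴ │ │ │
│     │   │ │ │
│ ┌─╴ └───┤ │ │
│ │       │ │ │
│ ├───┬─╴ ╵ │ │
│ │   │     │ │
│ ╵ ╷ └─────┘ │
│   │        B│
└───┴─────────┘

Directions: right, right, right, right, right, down, down, down, down, down, left, up, left, left, up, left, left, down, down, down, right, up, right, down, right, right, right, right
Counts: {'right': 11, 'down': 9, 'left': 5, 'up': 3}
Most common: right (11 times)

Solution:

┌───────────┬─┐
│A → → → → ↓│ │
│ ╶───┬───┐ │ │
│     │   │↓│ │
├───╴ └─╴ │ │ │
│         │↓│ │
├─────┬─╴ │ │ │
│↓ ← ↰│   │↓│ │
│ ┌─╴ └───┤ │ │
│↓│  ↑ ← ↰│↓│ │
│ ├───┬─╴ ╵ │ │
│↓│↱ ↓│  ↑ ↲│ │
│ ╵ ╷ └─────┘ │
│↳ ↑│↳ → → → B│
└───┴─────────┘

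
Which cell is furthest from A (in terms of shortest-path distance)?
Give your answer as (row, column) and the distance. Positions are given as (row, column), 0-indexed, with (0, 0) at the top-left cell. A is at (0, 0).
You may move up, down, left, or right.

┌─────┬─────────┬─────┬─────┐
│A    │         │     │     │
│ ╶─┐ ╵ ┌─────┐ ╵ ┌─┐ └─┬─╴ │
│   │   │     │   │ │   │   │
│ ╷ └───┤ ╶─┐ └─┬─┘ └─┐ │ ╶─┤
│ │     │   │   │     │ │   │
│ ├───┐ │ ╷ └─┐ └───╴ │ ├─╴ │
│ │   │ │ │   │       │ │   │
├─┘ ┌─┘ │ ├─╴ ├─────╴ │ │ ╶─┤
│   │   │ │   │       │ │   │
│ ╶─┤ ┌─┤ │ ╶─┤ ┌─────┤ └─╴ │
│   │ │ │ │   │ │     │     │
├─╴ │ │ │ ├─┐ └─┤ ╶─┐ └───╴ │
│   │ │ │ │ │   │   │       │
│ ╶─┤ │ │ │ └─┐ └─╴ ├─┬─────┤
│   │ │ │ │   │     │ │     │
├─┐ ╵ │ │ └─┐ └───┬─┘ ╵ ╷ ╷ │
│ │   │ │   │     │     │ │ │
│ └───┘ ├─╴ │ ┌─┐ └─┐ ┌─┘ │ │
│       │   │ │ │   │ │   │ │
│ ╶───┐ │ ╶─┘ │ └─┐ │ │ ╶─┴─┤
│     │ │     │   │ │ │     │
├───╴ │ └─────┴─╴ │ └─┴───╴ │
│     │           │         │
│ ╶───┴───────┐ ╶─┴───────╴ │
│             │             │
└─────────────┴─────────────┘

Computing BFS distances from A to all cells:
Furthest cell: (12, 6)
Distance: 98 steps

Path from A to the furthest cell:

┌─────┬─────────┬─────┬─────┐
│A → ↓│↱ → → → ↓│↱ → ↓│     │
│ ╶─┐ ╵ ┌─────┐ ╵ ┌─┐ └─┬─╴ │
│   │↳ ↑│     │↳ ↑│ │↳ ↓│   │
│ ╷ └───┤ ╶─┐ └─┬─┘ └─┐ │ ╶─┤
│ │     │↓ ↰│   │     │↓│   │
│ ├───┐ │ ╷ └─┐ └───╴ │ ├─╴ │
│ │   │ │↓│↑ ↰│       │↓│   │
├─┘ ┌─┘ │ ├─╴ ├─────╴ │ │ ╶─┤
│   │   │↓│↱ ↑│       │↓│   │
│ ╶─┤ ┌─┤ │ ╶─┤ ┌─────┤ └─╴ │
│   │ │ │↓│↑ ↰│ │↓ ← ↰│↳ → ↓│
├─╴ │ │ │ ├─┐ └─┤ ╶─┐ └───╴ │
│   │ │ │↓│ │↑ ↰│↳ ↓│↑ ← ← ↲│
│ ╶─┤ │ │ │ └─┐ └─╴ ├─┬─────┤
│   │ │ │↓│   │↑ ← ↲│ │     │
├─┐ ╵ │ │ └─┐ └───┬─┘ ╵ ╷ ╷ │
│ │   │ │↳ ↓│↱ → ↓│     │ │ │
│ └───┘ ├─╴ │ ┌─┐ └─┐ ┌─┘ │ │
│↓ ← ← ↰│↓ ↲│↑│ │↳ ↓│ │   │ │
│ ╶───┐ │ ╶─┘ │ └─┐ │ │ ╶─┴─┤
│↳ → ↓│↑│↳ → ↑│   │↓│ │     │
├───╴ │ └─────┴─╴ │ └─┴───╴ │
│↓ ← ↲│↑ ← ← ← ↰  │↳ → → → ↓│
│ ╶───┴───────┐ ╶─┴───────╴ │
│↳ → → → → → B│↑ ← ← ← ← ← ↲│
└─────────────┴─────────────┘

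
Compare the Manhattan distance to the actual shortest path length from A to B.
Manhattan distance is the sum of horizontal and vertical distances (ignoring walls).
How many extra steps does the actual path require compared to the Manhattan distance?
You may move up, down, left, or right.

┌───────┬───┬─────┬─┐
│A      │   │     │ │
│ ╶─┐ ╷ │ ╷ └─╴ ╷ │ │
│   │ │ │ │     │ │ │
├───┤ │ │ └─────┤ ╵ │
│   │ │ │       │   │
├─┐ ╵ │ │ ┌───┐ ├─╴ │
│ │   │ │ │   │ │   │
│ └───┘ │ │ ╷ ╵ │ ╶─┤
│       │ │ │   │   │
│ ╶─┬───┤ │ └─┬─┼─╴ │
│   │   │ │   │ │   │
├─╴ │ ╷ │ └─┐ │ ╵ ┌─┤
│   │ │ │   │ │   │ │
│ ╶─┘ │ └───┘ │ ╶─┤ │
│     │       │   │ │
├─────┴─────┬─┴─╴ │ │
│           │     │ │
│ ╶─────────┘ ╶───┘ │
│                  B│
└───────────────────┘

Manhattan distance: |9 - 0| + |9 - 0| = 18
Actual path length: 66
Extra steps: 66 - 18 = 48

Solution:

┌───────┬───┬─────┬─┐
│A → → ↓│↱ ↓│  ↱ ↓│ │
│ ╶─┐ ╷ │ ╷ └─╴ ╷ │ │
│   │ │↓│↑│↳ → ↑│↓│ │
├───┤ │ │ └─────┤ ╵ │
│   │ │↓│↑ ← ← ↰│↳ ↓│
├─┐ ╵ │ │ ┌───┐ ├─╴ │
│ │   │↓│ │↱ ↓│↑│↓ ↲│
│ └───┘ │ │ ╷ ╵ │ ╶─┤
│↓ ← ← ↲│ │↑│↳ ↑│↳ ↓│
│ ╶─┬───┤ │ └─┬─┼─╴ │
│↳ ↓│↱ ↓│ │↑ ↰│ │↓ ↲│
├─╴ │ ╷ │ └─┐ │ ╵ ┌─┤
│↓ ↲│↑│↓│   │↑│↓ ↲│ │
│ ╶─┘ │ └───┘ │ ╶─┤ │
│↳ → ↑│↳ → → ↑│↳ ↓│ │
├─────┴─────┬─┴─╴ │ │
│           │↓ ← ↲│ │
│ ╶─────────┘ ╶───┘ │
│            ↳ → → B│
└───────────────────┘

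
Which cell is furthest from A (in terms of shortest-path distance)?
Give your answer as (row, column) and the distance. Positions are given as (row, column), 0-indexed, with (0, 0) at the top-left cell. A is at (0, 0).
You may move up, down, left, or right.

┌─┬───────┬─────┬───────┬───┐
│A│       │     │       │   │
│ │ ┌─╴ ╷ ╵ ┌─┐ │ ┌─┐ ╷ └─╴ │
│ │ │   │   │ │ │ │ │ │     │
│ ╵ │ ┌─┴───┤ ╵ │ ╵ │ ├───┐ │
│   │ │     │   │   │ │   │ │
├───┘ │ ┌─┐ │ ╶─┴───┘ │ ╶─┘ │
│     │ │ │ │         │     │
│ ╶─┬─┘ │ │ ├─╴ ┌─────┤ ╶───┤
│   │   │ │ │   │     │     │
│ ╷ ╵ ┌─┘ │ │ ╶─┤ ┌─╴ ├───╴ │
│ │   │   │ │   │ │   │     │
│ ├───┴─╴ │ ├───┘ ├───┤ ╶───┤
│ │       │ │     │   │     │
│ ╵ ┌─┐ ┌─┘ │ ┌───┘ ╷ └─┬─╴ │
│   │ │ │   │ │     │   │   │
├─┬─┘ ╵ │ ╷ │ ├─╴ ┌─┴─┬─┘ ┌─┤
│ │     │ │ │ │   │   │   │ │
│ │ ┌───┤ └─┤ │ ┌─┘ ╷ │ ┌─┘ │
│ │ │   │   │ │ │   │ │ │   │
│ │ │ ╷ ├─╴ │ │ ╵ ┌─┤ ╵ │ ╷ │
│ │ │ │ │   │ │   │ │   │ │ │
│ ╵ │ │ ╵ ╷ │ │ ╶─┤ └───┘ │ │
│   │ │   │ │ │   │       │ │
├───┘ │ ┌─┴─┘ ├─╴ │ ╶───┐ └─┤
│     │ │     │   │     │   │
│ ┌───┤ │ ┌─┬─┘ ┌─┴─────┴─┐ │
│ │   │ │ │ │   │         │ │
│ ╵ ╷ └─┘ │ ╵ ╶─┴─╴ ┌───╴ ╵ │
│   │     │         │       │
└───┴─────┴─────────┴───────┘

Computing BFS distances from A to all cells:
Furthest cell: (12, 11)
Distance: 81 steps

Path from A to the furthest cell:

┌─┬───────┬─────┬───────┬───┐
│A│↱ → → ↓│↱ → ↓│    ↱ ↓│   │
│ │ ┌─╴ ╷ ╵ ┌─┐ │ ┌─┐ ╷ └─╴ │
│↓│↑│   │↳ ↑│ │↓│ │ │↑│↳ → ↓│
│ ╵ │ ┌─┴───┤ ╵ │ ╵ │ ├───┐ │
│↳ ↑│ │     │↓ ↲│   │↑│   │↓│
├───┘ │ ┌─┐ │ ╶─┴───┘ │ ╶─┘ │
│     │ │ │ │↳ → → → ↑│↓ ← ↲│
│ ╶─┬─┘ │ │ ├─╴ ┌─────┤ ╶───┤
│   │   │ │ │   │     │↳ → ↓│
│ ╷ ╵ ┌─┘ │ │ ╶─┤ ┌─╴ ├───╴ │
│ │   │   │ │   │ │   │↓ ← ↲│
│ ├───┴─╴ │ ├───┘ ├───┤ ╶───┤
│ │       │ │     │   │↳ → ↓│
│ ╵ ┌─┐ ┌─┘ │ ┌───┘ ╷ └─┬─╴ │
│   │ │ │   │ │     │   │↓ ↲│
├─┬─┘ ╵ │ ╷ │ ├─╴ ┌─┴─┬─┘ ┌─┤
│ │     │ │ │ │   │↓ ↰│↓ ↲│ │
│ │ ┌───┤ └─┤ │ ┌─┘ ╷ │ ┌─┘ │
│ │ │   │   │ │ │↓ ↲│↑│↓│   │
│ │ │ ╷ ├─╴ │ │ ╵ ┌─┤ ╵ │ ╷ │
│ │ │ │ │   │ │↓ ↲│ │↑ ↲│ │ │
│ ╵ │ │ ╵ ╷ │ │ ╶─┤ └───┘ │ │
│   │ │   │ │ │↳ ↓│↓ ← ← ↰│ │
├───┘ │ ┌─┴─┘ ├─╴ │ ╶───┐ └─┤
│     │ │     │↓ ↲│↳ → B│↑ ↰│
│ ┌───┤ │ ┌─┬─┘ ┌─┴─────┴─┐ │
│ │   │ │ │ │↓ ↲│  ↱ → → ↓│↑│
│ ╵ ╷ └─┘ │ ╵ ╶─┴─╴ ┌───╴ ╵ │
│   │     │  ↳ → → ↑│    ↳ ↑│
└───┴─────┴─────────┴───────┘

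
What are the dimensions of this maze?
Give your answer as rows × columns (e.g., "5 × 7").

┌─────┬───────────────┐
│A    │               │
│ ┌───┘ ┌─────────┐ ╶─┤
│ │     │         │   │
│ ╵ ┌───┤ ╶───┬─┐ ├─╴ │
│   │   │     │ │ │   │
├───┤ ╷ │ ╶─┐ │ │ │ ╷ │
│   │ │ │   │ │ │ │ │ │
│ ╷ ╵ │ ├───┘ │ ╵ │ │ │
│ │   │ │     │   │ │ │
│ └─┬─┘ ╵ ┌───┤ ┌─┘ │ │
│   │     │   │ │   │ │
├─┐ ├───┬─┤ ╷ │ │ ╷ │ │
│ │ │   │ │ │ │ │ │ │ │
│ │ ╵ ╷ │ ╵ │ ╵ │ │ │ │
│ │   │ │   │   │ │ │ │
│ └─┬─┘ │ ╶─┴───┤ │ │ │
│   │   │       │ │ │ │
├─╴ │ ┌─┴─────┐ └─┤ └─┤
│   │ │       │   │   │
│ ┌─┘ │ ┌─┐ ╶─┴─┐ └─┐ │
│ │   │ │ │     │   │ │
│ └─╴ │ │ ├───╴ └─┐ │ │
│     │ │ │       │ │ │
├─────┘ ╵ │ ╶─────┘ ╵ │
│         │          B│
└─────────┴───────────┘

Counting the maze dimensions:
Rows (vertical): 13
Columns (horizontal): 11
Dimensions: 13 × 11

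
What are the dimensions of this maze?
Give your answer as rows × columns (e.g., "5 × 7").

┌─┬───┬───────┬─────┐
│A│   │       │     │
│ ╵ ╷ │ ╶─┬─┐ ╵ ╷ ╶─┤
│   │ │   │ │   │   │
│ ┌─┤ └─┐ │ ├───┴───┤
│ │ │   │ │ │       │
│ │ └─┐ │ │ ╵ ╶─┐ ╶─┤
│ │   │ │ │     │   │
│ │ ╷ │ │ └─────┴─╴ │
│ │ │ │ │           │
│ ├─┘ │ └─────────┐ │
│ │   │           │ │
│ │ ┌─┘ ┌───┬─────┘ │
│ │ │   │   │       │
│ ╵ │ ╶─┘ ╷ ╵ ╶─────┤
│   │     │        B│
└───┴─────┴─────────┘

Counting the maze dimensions:
Rows (vertical): 8
Columns (horizontal): 10
Dimensions: 8 × 10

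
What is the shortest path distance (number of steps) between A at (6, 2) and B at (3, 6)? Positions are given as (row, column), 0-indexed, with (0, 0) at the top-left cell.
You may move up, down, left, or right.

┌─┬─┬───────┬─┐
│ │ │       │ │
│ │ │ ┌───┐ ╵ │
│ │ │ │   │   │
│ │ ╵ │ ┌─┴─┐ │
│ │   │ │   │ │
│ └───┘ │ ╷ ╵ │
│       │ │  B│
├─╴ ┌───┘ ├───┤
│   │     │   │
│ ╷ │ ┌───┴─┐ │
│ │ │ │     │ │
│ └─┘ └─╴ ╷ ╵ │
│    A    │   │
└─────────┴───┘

Finding path from (6, 2) to (3, 6):
Path: (6,2) → (5,2) → (4,2) → (4,3) → (4,4) → (3,4) → (2,4) → (2,5) → (3,5) → (3,6)
Distance: 9 steps

Solution:

┌─┬─┬───────┬─┐
│ │ │       │ │
│ │ │ ┌───┐ ╵ │
│ │ │ │   │   │
│ │ ╵ │ ┌─┴─┐ │
│ │   │ │↱ ↓│ │
│ └───┘ │ ╷ ╵ │
│       │↑│↳ B│
├─╴ ┌───┘ ├───┤
│   │↱ → ↑│   │
│ ╷ │ ┌───┴─┐ │
│ │ │↑│     │ │
│ └─┘ └─╴ ╷ ╵ │
│    A    │   │
└─────────┴───┘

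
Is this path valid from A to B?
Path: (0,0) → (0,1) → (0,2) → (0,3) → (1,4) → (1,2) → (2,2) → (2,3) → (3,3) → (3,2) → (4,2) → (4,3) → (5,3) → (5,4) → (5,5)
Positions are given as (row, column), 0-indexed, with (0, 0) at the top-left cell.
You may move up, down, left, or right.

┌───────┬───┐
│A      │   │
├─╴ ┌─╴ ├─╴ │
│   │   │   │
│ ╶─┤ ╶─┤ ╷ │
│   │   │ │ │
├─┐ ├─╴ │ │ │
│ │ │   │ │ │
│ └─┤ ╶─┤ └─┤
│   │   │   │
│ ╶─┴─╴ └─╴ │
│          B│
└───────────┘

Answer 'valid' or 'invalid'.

Checking path validity:
Result: Invalid move at step 4: cannot move from (0, 3) to (1, 4).

invalid

Correct solution:

┌───────┬───┐
│A → → ↓│   │
├─╴ ┌─╴ ├─╴ │
│   │↓ ↲│   │
│ ╶─┤ ╶─┤ ╷ │
│   │↳ ↓│ │ │
├─┐ ├─╴ │ │ │
│ │ │↓ ↲│ │ │
│ └─┤ ╶─┤ └─┤
│   │↳ ↓│   │
│ ╶─┴─╴ └─╴ │
│      ↳ → B│
└───────────┘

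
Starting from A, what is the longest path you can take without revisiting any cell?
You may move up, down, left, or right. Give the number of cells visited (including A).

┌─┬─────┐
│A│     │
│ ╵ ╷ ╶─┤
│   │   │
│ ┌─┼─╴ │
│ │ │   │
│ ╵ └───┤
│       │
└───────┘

Finding longest simple path using DFS:
Start: (0, 0)
Longest path visits 9 cells
Path: A → down → right → up → right → down → right → down → left

Solution:

┌─┬─────┐
│A│↱ ↓  │
│ ╵ ╷ ╶─┤
│↳ ↑│↳ ↓│
│ ┌─┼─╴ │
│ │ │B ↲│
│ ╵ └───┤
│       │
└───────┘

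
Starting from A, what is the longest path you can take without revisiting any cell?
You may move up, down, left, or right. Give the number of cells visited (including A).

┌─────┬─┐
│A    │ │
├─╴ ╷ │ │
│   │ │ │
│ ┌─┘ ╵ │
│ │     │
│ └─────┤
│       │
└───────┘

Finding longest simple path using DFS:
Start: (0, 0)
Longest path visits 9 cells
Path: A → right → down → left → down → down → right → right → right

Solution:

┌─────┬─┐
│A ↓  │ │
├─╴ ╷ │ │
│↓ ↲│ │ │
│ ┌─┘ ╵ │
│↓│     │
│ └─────┤
│↳ → → B│
└───────┘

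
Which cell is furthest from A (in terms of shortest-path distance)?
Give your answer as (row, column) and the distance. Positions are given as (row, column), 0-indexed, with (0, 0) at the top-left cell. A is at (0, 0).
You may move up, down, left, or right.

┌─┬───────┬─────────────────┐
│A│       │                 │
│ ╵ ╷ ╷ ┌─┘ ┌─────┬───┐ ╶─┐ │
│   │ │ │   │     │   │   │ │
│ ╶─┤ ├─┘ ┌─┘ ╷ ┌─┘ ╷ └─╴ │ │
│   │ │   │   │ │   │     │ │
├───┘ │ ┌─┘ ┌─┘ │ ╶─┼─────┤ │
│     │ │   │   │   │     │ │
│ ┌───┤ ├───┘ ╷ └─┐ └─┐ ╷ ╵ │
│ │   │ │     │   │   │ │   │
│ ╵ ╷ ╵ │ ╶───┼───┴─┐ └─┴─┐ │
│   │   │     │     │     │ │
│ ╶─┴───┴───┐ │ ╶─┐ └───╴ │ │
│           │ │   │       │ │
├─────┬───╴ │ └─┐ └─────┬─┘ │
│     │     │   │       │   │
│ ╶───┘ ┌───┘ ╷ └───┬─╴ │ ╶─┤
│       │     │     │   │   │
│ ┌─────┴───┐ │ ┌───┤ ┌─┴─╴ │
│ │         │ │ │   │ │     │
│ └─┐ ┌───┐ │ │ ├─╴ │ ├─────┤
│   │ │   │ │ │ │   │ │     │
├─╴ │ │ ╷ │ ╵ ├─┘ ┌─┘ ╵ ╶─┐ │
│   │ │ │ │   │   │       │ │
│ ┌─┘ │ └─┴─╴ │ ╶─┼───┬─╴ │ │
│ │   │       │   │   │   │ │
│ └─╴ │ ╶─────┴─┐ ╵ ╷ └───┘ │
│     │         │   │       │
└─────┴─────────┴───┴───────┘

Computing BFS distances from A to all cells:
Furthest cell: (9, 8)
Distance: 85 steps

Path from A to the furthest cell:

┌─┬───────┬─────────────────┐
│A│↱ ↓    │↱ → → → → → ↓    │
│ ╵ ╷ ╷ ┌─┘ ┌─────┬───┐ ╶─┐ │
│↳ ↑│↓│ │↱ ↑│     │↓ ↰│↳ ↓│ │
│ ╶─┤ ├─┘ ┌─┘ ╷ ┌─┘ ╷ └─╴ │ │
│   │↓│↱ ↑│   │ │↓ ↲│↑ ← ↲│ │
├───┘ │ ┌─┘ ┌─┘ │ ╶─┼─────┤ │
│↓ ← ↲│↑│   │   │↳ ↓│     │ │
│ ┌───┤ ├───┘ ╷ └─┐ └─┐ ╷ ╵ │
│↓│↱ ↓│↑│     │   │↳ ↓│ │   │
│ ╵ ╷ ╵ │ ╶───┼───┴─┐ └─┴─┐ │
│↳ ↑│↳ ↑│     │↓ ← ↰│↳ → ↓│ │
│ ╶─┴───┴───┐ │ ╶─┐ └───╴ │ │
│           │ │↳ ↓│↑ ← ← ↲│ │
├─────┬───╴ │ └─┐ └─────┬─┘ │
│     │     │   │↳ → → ↓│   │
│ ╶───┘ ┌───┘ ╷ └───┬─╴ │ ╶─┤
│       │     │     │↓ ↲│   │
│ ┌─────┴───┐ │ ┌───┤ ┌─┴─╴ │
│ │         │ │ │B ↰│↓│     │
│ └─┐ ┌───┐ │ │ ├─╴ │ ├─────┤
│   │ │   │ │ │ │↱ ↑│↓│↱ → ↓│
├─╴ │ │ ╷ │ ╵ ├─┘ ┌─┘ ╵ ╶─┐ │
│   │ │ │ │   │↱ ↑│  ↳ ↑  │↓│
│ ┌─┘ │ └─┴─╴ │ ╶─┼───┬─╴ │ │
│ │   │       │↑ ↰│↓ ↰│   │↓│
│ └─╴ │ ╶─────┴─┐ ╵ ╷ └───┘ │
│     │         │↑ ↲│↑ ← ← ↲│
└─────┴─────────┴───┴───────┘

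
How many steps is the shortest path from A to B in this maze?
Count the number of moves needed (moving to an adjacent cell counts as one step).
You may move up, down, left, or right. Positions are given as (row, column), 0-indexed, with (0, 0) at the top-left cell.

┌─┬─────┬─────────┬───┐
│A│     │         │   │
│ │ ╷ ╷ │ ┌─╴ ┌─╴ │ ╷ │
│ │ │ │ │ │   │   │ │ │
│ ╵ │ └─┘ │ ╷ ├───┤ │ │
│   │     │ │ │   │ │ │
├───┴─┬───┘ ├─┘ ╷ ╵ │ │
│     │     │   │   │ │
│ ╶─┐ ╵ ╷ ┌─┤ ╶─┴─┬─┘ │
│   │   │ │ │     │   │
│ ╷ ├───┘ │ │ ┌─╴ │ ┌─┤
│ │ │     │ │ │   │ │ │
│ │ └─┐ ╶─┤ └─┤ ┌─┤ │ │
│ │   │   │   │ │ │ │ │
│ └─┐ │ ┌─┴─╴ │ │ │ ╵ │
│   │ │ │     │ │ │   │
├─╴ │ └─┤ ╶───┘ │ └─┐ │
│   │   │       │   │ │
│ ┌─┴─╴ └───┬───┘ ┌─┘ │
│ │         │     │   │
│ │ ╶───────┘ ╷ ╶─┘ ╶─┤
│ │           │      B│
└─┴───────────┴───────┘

Using BFS to find shortest path:
Start: (0, 0), End: (10, 10)
Path found:
(0,0) → (1,0) → (2,0) → (2,1) → (1,1) → (0,1) → (0,2) → (1,2) → (2,2) → (2,3) → (2,4) → (1,4) → (0,4) → (0,5) → (0,6) → (1,6) → (1,5) → (2,5) → (3,5) → (3,4) → (3,3) → (4,3) → (4,2) → (3,2) → (3,1) → (3,0) → (4,0) → (4,1) → (5,1) → (6,1) → (6,2) → (7,2) → (8,2) → (8,3) → (9,3) → (9,2) → (9,1) → (10,1) → (10,2) → (10,3) → (10,4) → (10,5) → (10,6) → (9,6) → (9,7) → (10,7) → (10,8) → (10,9) → (10,10)
Number of steps: 48

Solution:

┌─┬─────┬─────────┬───┐
│A│↱ ↓  │↱ → ↓    │   │
│ │ ╷ ╷ │ ┌─╴ ┌─╴ │ ╷ │
│↓│↑│↓│ │↑│↓ ↲│   │ │ │
│ ╵ │ └─┘ │ ╷ ├───┤ │ │
│↳ ↑│↳ → ↑│↓│ │   │ │ │
├───┴─┬───┘ ├─┘ ╷ ╵ │ │
│↓ ← ↰│↓ ← ↲│   │   │ │
│ ╶─┐ ╵ ╷ ┌─┤ ╶─┴─┬─┘ │
│↳ ↓│↑ ↲│ │ │     │   │
│ ╷ ├───┘ │ │ ┌─╴ │ ┌─┤
│ │↓│     │ │ │   │ │ │
│ │ └─┐ ╶─┤ └─┤ ┌─┤ │ │
│ │↳ ↓│   │   │ │ │ │ │
│ └─┐ │ ┌─┴─╴ │ │ │ ╵ │
│   │↓│ │     │ │ │   │
├─╴ │ └─┤ ╶───┘ │ └─┐ │
│   │↳ ↓│       │   │ │
│ ┌─┴─╴ └───┬───┘ ┌─┘ │
│ │↓ ← ↲    │↱ ↓  │   │
│ │ ╶───────┘ ╷ ╶─┘ ╶─┤
│ │↳ → → → → ↑│↳ → → B│
└─┴───────────┴───────┘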